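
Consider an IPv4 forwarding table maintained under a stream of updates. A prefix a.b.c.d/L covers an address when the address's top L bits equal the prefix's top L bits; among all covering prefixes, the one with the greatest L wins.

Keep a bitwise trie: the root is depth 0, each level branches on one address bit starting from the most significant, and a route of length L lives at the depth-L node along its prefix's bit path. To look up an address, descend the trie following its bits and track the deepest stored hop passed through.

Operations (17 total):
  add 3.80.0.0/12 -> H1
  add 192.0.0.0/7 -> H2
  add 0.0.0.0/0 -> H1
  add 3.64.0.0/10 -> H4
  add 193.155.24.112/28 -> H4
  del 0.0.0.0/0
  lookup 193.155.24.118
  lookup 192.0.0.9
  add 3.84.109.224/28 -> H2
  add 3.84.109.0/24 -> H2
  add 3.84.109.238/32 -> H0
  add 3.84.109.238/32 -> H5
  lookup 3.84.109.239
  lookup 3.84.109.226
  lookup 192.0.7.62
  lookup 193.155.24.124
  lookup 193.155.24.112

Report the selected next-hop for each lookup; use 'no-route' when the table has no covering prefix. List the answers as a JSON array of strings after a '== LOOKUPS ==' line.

Trace:
  add 3.80.0.0/12 -> H1 at depth 12
  add 192.0.0.0/7 -> H2 at depth 7
  add 0.0.0.0/0 -> H1 at depth 0
  add 3.64.0.0/10 -> H4 at depth 10
  add 193.155.24.112/28 -> H4 at depth 28
  del 0.0.0.0/0 (clear depth 0)
  ? 193.155.24.118  path d0:-→d1:-→d2:-→d3:-→d4:-→d5:-→d6:-→d7:H2→d8:-→d9:-→d10:-→d11:-→d12:-→d13:-→d14:-→d15:-→d16:-→d17:-→d18:-→d19:-→d20:-→d21:-→d22:-→d23:-→d24:-→d25:-→d26:-→d27:-→d28:H4  best=H4
  ? 192.0.0.9  path d0:-→d1:-→d2:-→d3:-→d4:-→d5:-→d6:-→d7:H2  best=H2
  add 3.84.109.224/28 -> H2 at depth 28
  add 3.84.109.0/24 -> H2 at depth 24
  add 3.84.109.238/32 -> H0 at depth 32
  add 3.84.109.238/32 -> H5 at depth 32
  ? 3.84.109.239  path d0:-→d1:-→d2:-→d3:-→d4:-→d5:-→d6:-→d7:-→d8:-→d9:-→d10:H4→d11:-→d12:H1→d13:-→d14:-→d15:-→d16:-→d17:-→d18:-→d19:-→d20:-→d21:-→d22:-→d23:-→d24:H2→d25:-→d26:-→d27:-→d28:H2→d29:-→d30:-→d31:-  best=H2
  ? 3.84.109.226  path d0:-→d1:-→d2:-→d3:-→d4:-→d5:-→d6:-→d7:-→d8:-→d9:-→d10:H4→d11:-→d12:H1→d13:-→d14:-→d15:-→d16:-→d17:-→d18:-→d19:-→d20:-→d21:-→d22:-→d23:-→d24:H2→d25:-→d26:-→d27:-→d28:H2  best=H2
  ? 192.0.7.62  path d0:-→d1:-→d2:-→d3:-→d4:-→d5:-→d6:-→d7:H2  best=H2
  ? 193.155.24.124  path d0:-→d1:-→d2:-→d3:-→d4:-→d5:-→d6:-→d7:H2→d8:-→d9:-→d10:-→d11:-→d12:-→d13:-→d14:-→d15:-→d16:-→d17:-→d18:-→d19:-→d20:-→d21:-→d22:-→d23:-→d24:-→d25:-→d26:-→d27:-→d28:H4  best=H4
  ? 193.155.24.112  path d0:-→d1:-→d2:-→d3:-→d4:-→d5:-→d6:-→d7:H2→d8:-→d9:-→d10:-→d11:-→d12:-→d13:-→d14:-→d15:-→d16:-→d17:-→d18:-→d19:-→d20:-→d21:-→d22:-→d23:-→d24:-→d25:-→d26:-→d27:-→d28:H4  best=H4

== LOOKUPS ==
["H4","H2","H2","H2","H2","H4","H4"]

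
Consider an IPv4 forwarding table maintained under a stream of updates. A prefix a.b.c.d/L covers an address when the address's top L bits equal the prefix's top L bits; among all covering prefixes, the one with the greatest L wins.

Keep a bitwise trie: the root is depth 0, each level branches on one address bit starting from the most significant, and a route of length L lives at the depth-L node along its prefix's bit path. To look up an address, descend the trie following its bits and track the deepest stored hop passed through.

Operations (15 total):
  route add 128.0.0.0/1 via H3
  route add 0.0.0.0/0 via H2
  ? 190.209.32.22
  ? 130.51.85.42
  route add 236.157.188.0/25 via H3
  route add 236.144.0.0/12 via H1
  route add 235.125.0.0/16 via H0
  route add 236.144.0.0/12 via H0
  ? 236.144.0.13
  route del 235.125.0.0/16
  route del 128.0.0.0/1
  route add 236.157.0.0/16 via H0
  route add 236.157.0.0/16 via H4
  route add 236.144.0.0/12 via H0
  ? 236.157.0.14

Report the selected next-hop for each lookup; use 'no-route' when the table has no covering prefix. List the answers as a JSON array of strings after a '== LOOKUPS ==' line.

Process each operation:
  + 128.0.0.0/1 (H3) depth=1
  + 0.0.0.0/0 (H2) depth=0
  lookup 190.209.32.22: bits 1 walk d0:H2→d1:H3 -> H3
  lookup 130.51.85.42: bits 1 walk d0:H2→d1:H3 -> H3
  + 236.157.188.0/25 (H3) depth=25
  + 236.144.0.0/12 (H1) depth=12
  + 235.125.0.0/16 (H0) depth=16
  + 236.144.0.0/12 (H0) depth=12
  lookup 236.144.0.13: bits 111011001001 walk d0:H2→d1:H3→d2:-→d3:-→d4:-→d5:-→d6:-→d7:-→d8:-→d9:-→d10:-→d11:-→d12:H0 -> H0
  del 235.125.0.0/16 (clear depth 16)
  del 128.0.0.0/1 (clear depth 1)
  + 236.157.0.0/16 (H0) depth=16
  + 236.157.0.0/16 (H4) depth=16
  + 236.144.0.0/12 (H0) depth=12
  lookup 236.157.0.14: bits 1110110010011101 walk d0:H2→d1:-→d2:-→d3:-→d4:-→d5:-→d6:-→d7:-→d8:-→d9:-→d10:-→d11:-→d12:H0→d13:-→d14:-→d15:-→d16:H4 -> H4

== LOOKUPS ==
["H3","H3","H0","H4"]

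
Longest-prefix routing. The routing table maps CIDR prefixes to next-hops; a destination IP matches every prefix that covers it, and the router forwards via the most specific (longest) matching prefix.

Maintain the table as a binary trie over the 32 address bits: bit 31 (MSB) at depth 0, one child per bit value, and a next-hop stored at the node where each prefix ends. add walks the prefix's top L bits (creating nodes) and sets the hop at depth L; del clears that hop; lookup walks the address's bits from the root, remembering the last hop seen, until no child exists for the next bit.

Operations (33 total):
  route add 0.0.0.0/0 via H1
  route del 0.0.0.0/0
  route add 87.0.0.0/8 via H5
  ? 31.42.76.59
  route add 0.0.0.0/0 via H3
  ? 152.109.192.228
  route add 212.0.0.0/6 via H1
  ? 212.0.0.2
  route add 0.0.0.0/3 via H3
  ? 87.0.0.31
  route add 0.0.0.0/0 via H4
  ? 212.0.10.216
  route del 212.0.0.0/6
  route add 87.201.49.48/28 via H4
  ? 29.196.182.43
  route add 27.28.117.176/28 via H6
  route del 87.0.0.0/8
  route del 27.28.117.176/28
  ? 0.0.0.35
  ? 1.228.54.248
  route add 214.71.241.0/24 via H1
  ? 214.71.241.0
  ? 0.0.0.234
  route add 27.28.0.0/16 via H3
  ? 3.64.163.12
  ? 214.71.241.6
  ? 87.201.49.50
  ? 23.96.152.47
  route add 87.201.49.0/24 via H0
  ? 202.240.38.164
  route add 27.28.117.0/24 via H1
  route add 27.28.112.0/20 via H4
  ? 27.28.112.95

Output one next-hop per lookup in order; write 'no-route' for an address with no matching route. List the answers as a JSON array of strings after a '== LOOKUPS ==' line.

Apply in order:
  add 0.0.0.0/0 -> H1 at depth 0
  - 0.0.0.0/0 clear@0
  add 87.0.0.0/8 -> H5 at depth 8
  ? 31.42.76.59  path d0:-→d1:-  best=no-route
  add 0.0.0.0/0 -> H3 at depth 0
  ? 152.109.192.228  path d0:H3  best=H3
  add 212.0.0.0/6 -> H1 at depth 6
  ? 212.0.0.2  path d0:H3→d1:-→d2:-→d3:-→d4:-→d5:-→d6:H1  best=H1
  add 0.0.0.0/3 -> H3 at depth 3
  ? 87.0.0.31  path d0:H3→d1:-→d2:-→d3:-→d4:-→d5:-→d6:-→d7:-→d8:H5  best=H5
  add 0.0.0.0/0 -> H4 at depth 0
  ? 212.0.10.216  path d0:H4→d1:-→d2:-→d3:-→d4:-→d5:-→d6:H1  best=H1
  - 212.0.0.0/6 clear@6
  add 87.201.49.48/28 -> H4 at depth 28
  ? 29.196.182.43  path d0:H4→d1:-→d2:-→d3:H3  best=H3
  add 27.28.117.176/28 -> H6 at depth 28
  - 87.0.0.0/8 clear@8
  - 27.28.117.176/28 clear@28
  ? 0.0.0.35  path d0:H4→d1:-→d2:-→d3:H3  best=H3
  ? 1.228.54.248  path d0:H4→d1:-→d2:-→d3:H3  best=H3
  add 214.71.241.0/24 -> H1 at depth 24
  ? 214.71.241.0  path d0:H4→d1:-→d2:-→d3:-→d4:-→d5:-→d6:-→d7:-→d8:-→d9:-→d10:-→d11:-→d12:-→d13:-→d14:-→d15:-→d16:-→d17:-→d18:-→d19:-→d20:-→d21:-→d22:-→d23:-→d24:H1  best=H1
  ? 0.0.0.234  path d0:H4→d1:-→d2:-→d3:H3  best=H3
  add 27.28.0.0/16 -> H3 at depth 16
  ? 3.64.163.12  path d0:H4→d1:-→d2:-→d3:H3  best=H3
  ? 214.71.241.6  path d0:H4→d1:-→d2:-→d3:-→d4:-→d5:-→d6:-→d7:-→d8:-→d9:-→d10:-→d11:-→d12:-→d13:-→d14:-→d15:-→d16:-→d17:-→d18:-→d19:-→d20:-→d21:-→d22:-→d23:-→d24:H1  best=H1
  ? 87.201.49.50  path d0:H4→d1:-→d2:-→d3:-→d4:-→d5:-→d6:-→d7:-→d8:-→d9:-→d10:-→d11:-→d12:-→d13:-→d14:-→d15:-→d16:-→d17:-→d18:-→d19:-→d20:-→d21:-→d22:-→d23:-→d24:-→d25:-→d26:-→d27:-→d28:H4  best=H4
  ? 23.96.152.47  path d0:H4→d1:-→d2:-→d3:H3→d4:-  best=H3
  add 87.201.49.0/24 -> H0 at depth 24
  ? 202.240.38.164  path d0:H4→d1:-→d2:-→d3:-  best=H4
  add 27.28.117.0/24 -> H1 at depth 24
  add 27.28.112.0/20 -> H4 at depth 20
  ? 27.28.112.95  path d0:H4→d1:-→d2:-→d3:H3→d4:-→d5:-→d6:-→d7:-→d8:-→d9:-→d10:-→d11:-→d12:-→d13:-→d14:-→d15:-→d16:H3→d17:-→d18:-→d19:-→d20:H4→d21:-  best=H4

== LOOKUPS ==
["no-route","H3","H1","H5","H1","H3","H3","H3","H1","H3","H3","H1","H4","H3","H4","H4"]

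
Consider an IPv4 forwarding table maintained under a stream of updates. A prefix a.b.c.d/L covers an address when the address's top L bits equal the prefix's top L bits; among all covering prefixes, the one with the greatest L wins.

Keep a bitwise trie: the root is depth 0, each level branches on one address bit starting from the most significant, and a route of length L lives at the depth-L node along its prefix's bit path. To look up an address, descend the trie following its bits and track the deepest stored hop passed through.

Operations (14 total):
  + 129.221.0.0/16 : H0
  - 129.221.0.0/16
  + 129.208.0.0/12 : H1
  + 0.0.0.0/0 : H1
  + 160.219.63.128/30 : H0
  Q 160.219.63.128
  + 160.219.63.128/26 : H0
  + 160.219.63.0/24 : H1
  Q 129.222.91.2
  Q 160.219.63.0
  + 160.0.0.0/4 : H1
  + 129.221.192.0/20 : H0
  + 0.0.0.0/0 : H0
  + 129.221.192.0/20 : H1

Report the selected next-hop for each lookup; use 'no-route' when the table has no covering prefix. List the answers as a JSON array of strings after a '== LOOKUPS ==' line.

Process each operation:
  + 129.221.0.0/16 (H0) depth=16
  - 129.221.0.0/16 clear@16
  + 129.208.0.0/12 (H1) depth=12
  + 0.0.0.0/0 (H1) depth=0
  + 160.219.63.128/30 (H0) depth=30
  Q 160.219.63.128: descend 101000001101101100111111100000 ; hops seen [H1,H0] ; pick H0
  + 160.219.63.128/26 (H0) depth=26
  + 160.219.63.0/24 (H1) depth=24
  Q 129.222.91.2: descend 10000001110111 ; hops seen [H1,H1] ; pick H1
  Q 160.219.63.0: descend 101000001101101100111111 ; hops seen [H1,H1] ; pick H1
  + 160.0.0.0/4 (H1) depth=4
  + 129.221.192.0/20 (H0) depth=20
  + 0.0.0.0/0 (H0) depth=0
  + 129.221.192.0/20 (H1) depth=20

== LOOKUPS ==
["H0","H1","H1"]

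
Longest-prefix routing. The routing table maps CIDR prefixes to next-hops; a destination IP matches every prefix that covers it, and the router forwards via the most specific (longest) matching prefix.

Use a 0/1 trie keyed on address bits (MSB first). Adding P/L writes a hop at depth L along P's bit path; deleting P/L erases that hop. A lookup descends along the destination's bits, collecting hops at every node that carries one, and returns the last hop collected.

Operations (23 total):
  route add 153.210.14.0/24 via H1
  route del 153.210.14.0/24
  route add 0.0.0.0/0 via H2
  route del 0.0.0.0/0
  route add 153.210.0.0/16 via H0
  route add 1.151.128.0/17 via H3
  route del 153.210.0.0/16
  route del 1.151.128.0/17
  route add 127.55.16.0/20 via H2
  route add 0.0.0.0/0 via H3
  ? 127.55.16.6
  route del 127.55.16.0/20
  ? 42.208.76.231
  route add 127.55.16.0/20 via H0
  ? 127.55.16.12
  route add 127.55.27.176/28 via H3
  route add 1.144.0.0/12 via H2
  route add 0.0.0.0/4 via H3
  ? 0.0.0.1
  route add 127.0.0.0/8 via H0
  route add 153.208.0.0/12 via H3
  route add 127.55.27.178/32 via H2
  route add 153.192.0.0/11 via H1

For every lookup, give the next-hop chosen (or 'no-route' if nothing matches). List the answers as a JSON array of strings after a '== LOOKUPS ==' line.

Apply in order:
  add 153.210.14.0/24 -> H1 at depth 24
  del 153.210.14.0/24 (clear depth 24)
  add 0.0.0.0/0 -> H2 at depth 0
  del 0.0.0.0/0 (clear depth 0)
  add 153.210.0.0/16 -> H0 at depth 16
  add 1.151.128.0/17 -> H3 at depth 17
  del 153.210.0.0/16 (clear depth 16)
  del 1.151.128.0/17 (clear depth 17)
  add 127.55.16.0/20 -> H2 at depth 20
  add 0.0.0.0/0 -> H3 at depth 0
  ? 127.55.16.6  path d0:H3→d1:-→d2:-→d3:-→d4:-→d5:-→d6:-→d7:-→d8:-→d9:-→d10:-→d11:-→d12:-→d13:-→d14:-→d15:-→d16:-→d17:-→d18:-→d19:-→d20:H2  best=H2
  del 127.55.16.0/20 (clear depth 20)
  ? 42.208.76.231  path d0:H3→d1:-→d2:-  best=H3
  add 127.55.16.0/20 -> H0 at depth 20
  ? 127.55.16.12  path d0:H3→d1:-→d2:-→d3:-→d4:-→d5:-→d6:-→d7:-→d8:-→d9:-→d10:-→d11:-→d12:-→d13:-→d14:-→d15:-→d16:-→d17:-→d18:-→d19:-→d20:H0  best=H0
  add 127.55.27.176/28 -> H3 at depth 28
  add 1.144.0.0/12 -> H2 at depth 12
  add 0.0.0.0/4 -> H3 at depth 4
  ? 0.0.0.1  path d0:H3→d1:-→d2:-→d3:-→d4:H3→d5:-→d6:-→d7:-  best=H3
  add 127.0.0.0/8 -> H0 at depth 8
  add 153.208.0.0/12 -> H3 at depth 12
  add 127.55.27.178/32 -> H2 at depth 32
  add 153.192.0.0/11 -> H1 at depth 11

== LOOKUPS ==
["H2","H3","H0","H3"]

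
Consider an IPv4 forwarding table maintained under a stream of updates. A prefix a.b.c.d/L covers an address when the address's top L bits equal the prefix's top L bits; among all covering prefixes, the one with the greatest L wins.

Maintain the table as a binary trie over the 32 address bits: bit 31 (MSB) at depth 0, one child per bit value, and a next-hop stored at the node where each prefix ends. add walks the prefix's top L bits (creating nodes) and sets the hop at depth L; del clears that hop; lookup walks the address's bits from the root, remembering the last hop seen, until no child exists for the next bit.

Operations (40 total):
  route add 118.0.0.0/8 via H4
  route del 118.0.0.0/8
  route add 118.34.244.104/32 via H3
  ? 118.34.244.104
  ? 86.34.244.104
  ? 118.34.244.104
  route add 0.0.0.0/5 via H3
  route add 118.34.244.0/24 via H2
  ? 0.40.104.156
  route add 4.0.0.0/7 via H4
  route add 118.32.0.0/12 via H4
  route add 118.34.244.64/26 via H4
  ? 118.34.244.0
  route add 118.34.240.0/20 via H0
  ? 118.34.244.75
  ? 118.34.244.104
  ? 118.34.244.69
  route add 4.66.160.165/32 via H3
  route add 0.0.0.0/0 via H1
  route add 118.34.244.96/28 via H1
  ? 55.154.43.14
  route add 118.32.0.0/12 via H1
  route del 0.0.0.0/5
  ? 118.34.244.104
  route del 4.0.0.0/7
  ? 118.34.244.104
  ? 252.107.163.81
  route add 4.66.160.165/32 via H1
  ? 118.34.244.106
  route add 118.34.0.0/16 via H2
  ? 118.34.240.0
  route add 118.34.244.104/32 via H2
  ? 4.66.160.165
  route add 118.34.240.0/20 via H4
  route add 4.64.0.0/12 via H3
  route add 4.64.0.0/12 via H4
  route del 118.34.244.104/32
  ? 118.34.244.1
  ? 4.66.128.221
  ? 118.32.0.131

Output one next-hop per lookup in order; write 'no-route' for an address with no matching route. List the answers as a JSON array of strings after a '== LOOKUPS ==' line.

Apply in order:
  add 118.0.0.0/8 -> H4 at depth 8
  - 118.0.0.0/8 clear@8
  add 118.34.244.104/32 -> H3 at depth 32
  Q 118.34.244.104: descend 01110110001000101111010001101000 ; hops seen [H3] ; pick H3
  Q 86.34.244.104: descend 01 ; hops seen [∅] ; pick no-route
  Q 118.34.244.104: descend 01110110001000101111010001101000 ; hops seen [H3] ; pick H3
  add 0.0.0.0/5 -> H3 at depth 5
  add 118.34.244.0/24 -> H2 at depth 24
  Q 0.40.104.156: descend 00000 ; hops seen [H3] ; pick H3
  add 4.0.0.0/7 -> H4 at depth 7
  add 118.32.0.0/12 -> H4 at depth 12
  add 118.34.244.64/26 -> H4 at depth 26
  Q 118.34.244.0: descend 0111011000100010111101000 ; hops seen [H4,H2] ; pick H2
  add 118.34.240.0/20 -> H0 at depth 20
  Q 118.34.244.75: descend 01110110001000101111010001 ; hops seen [H4,H0,H2,H4] ; pick H4
  Q 118.34.244.104: descend 01110110001000101111010001101000 ; hops seen [H4,H0,H2,H4,H3] ; pick H3
  Q 118.34.244.69: descend 01110110001000101111010001 ; hops seen [H4,H0,H2,H4] ; pick H4
  add 4.66.160.165/32 -> H3 at depth 32
  add 0.0.0.0/0 -> H1 at depth 0
  add 118.34.244.96/28 -> H1 at depth 28
  Q 55.154.43.14: descend 00 ; hops seen [H1] ; pick H1
  add 118.32.0.0/12 -> H1 at depth 12
  - 0.0.0.0/5 clear@5
  Q 118.34.244.104: descend 01110110001000101111010001101000 ; hops seen [H1,H1,H0,H2,H4,H1,H3] ; pick H3
  - 4.0.0.0/7 clear@7
  Q 118.34.244.104: descend 01110110001000101111010001101000 ; hops seen [H1,H1,H0,H2,H4,H1,H3] ; pick H3
  Q 252.107.163.81: descend ε ; hops seen [H1] ; pick H1
  add 4.66.160.165/32 -> H1 at depth 32
  Q 118.34.244.106: descend 011101100010001011110100011010 ; hops seen [H1,H1,H0,H2,H4,H1] ; pick H1
  add 118.34.0.0/16 -> H2 at depth 16
  Q 118.34.240.0: descend 011101100010001011110 ; hops seen [H1,H1,H2,H0] ; pick H0
  add 118.34.244.104/32 -> H2 at depth 32
  Q 4.66.160.165: descend 00000100010000101010000010100101 ; hops seen [H1,H1] ; pick H1
  add 118.34.240.0/20 -> H4 at depth 20
  add 4.64.0.0/12 -> H3 at depth 12
  add 4.64.0.0/12 -> H4 at depth 12
  - 118.34.244.104/32 clear@32
  Q 118.34.244.1: descend 0111011000100010111101000 ; hops seen [H1,H1,H2,H4,H2] ; pick H2
  Q 4.66.128.221: descend 000001000100001010 ; hops seen [H1,H4] ; pick H4
  Q 118.32.0.131: descend 01110110001000 ; hops seen [H1,H1] ; pick H1

== LOOKUPS ==
["H3","no-route","H3","H3","H2","H4","H3","H4","H1","H3","H3","H1","H1","H0","H1","H2","H4","H1"]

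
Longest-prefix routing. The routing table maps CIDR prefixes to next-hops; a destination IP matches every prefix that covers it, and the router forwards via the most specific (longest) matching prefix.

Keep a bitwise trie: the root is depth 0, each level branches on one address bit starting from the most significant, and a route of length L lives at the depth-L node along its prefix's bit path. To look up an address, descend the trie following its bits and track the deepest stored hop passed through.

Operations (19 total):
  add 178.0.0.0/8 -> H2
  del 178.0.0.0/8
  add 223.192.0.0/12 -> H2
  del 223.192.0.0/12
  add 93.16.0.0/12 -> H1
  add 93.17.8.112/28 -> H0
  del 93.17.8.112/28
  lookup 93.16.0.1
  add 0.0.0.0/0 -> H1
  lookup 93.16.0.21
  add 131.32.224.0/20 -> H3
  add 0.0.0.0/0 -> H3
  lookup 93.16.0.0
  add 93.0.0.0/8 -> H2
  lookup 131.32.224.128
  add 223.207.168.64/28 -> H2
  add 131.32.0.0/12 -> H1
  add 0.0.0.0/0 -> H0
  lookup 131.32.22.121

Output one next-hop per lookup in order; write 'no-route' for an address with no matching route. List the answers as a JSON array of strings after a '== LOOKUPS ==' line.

Process each operation:
  add 178.0.0.0/8 -> H2 at depth 8
  del 178.0.0.0/8 (clear depth 8)
  add 223.192.0.0/12 -> H2 at depth 12
  del 223.192.0.0/12 (clear depth 12)
  add 93.16.0.0/12 -> H1 at depth 12
  add 93.17.8.112/28 -> H0 at depth 28
  del 93.17.8.112/28 (clear depth 28)
  Q 93.16.0.1: descend 010111010001000 ; hops seen [H1] ; pick H1
  add 0.0.0.0/0 -> H1 at depth 0
  Q 93.16.0.21: descend 010111010001000 ; hops seen [H1,H1] ; pick H1
  add 131.32.224.0/20 -> H3 at depth 20
  add 0.0.0.0/0 -> H3 at depth 0
  Q 93.16.0.0: descend 010111010001000 ; hops seen [H3,H1] ; pick H1
  add 93.0.0.0/8 -> H2 at depth 8
  Q 131.32.224.128: descend 10000011001000001110 ; hops seen [H3,H3] ; pick H3
  add 223.207.168.64/28 -> H2 at depth 28
  add 131.32.0.0/12 -> H1 at depth 12
  add 0.0.0.0/0 -> H0 at depth 0
  Q 131.32.22.121: descend 1000001100100000 ; hops seen [H0,H1] ; pick H1

== LOOKUPS ==
["H1","H1","H1","H3","H1"]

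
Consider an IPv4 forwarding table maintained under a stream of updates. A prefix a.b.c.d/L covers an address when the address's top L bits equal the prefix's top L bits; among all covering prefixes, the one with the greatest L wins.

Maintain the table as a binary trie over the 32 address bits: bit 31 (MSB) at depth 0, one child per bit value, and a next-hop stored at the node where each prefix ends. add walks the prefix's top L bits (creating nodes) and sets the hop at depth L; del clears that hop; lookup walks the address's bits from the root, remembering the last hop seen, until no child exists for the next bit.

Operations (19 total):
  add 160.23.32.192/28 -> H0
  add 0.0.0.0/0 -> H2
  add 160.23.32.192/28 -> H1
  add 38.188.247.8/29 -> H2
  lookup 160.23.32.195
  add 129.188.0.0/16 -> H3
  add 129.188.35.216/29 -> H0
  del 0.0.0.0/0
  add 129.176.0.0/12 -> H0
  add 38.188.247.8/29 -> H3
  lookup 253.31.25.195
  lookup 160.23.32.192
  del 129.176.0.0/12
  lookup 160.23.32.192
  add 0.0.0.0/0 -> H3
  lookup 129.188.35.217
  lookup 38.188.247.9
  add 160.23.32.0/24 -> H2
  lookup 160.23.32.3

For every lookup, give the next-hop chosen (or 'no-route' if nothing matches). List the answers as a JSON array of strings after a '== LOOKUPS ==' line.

Process each operation:
  + 160.23.32.192/28 (H0) depth=28
  + 0.0.0.0/0 (H2) depth=0
  + 160.23.32.192/28 (H1) depth=28
  + 38.188.247.8/29 (H2) depth=29
  Q 160.23.32.195: descend 1010000000010111001000001100 ; hops seen [H2,H1] ; pick H1
  + 129.188.0.0/16 (H3) depth=16
  + 129.188.35.216/29 (H0) depth=29
  del 0.0.0.0/0 (clear depth 0)
  + 129.176.0.0/12 (H0) depth=12
  + 38.188.247.8/29 (H3) depth=29
  Q 253.31.25.195: descend 1 ; hops seen [∅] ; pick no-route
  Q 160.23.32.192: descend 1010000000010111001000001100 ; hops seen [H1] ; pick H1
  del 129.176.0.0/12 (clear depth 12)
  Q 160.23.32.192: descend 1010000000010111001000001100 ; hops seen [H1] ; pick H1
  + 0.0.0.0/0 (H3) depth=0
  Q 129.188.35.217: descend 10000001101111000010001111011 ; hops seen [H3,H3,H0] ; pick H0
  Q 38.188.247.9: descend 00100110101111001111011100001 ; hops seen [H3,H3] ; pick H3
  + 160.23.32.0/24 (H2) depth=24
  Q 160.23.32.3: descend 101000000001011100100000 ; hops seen [H3,H2] ; pick H2

== LOOKUPS ==
["H1","no-route","H1","H1","H0","H3","H2"]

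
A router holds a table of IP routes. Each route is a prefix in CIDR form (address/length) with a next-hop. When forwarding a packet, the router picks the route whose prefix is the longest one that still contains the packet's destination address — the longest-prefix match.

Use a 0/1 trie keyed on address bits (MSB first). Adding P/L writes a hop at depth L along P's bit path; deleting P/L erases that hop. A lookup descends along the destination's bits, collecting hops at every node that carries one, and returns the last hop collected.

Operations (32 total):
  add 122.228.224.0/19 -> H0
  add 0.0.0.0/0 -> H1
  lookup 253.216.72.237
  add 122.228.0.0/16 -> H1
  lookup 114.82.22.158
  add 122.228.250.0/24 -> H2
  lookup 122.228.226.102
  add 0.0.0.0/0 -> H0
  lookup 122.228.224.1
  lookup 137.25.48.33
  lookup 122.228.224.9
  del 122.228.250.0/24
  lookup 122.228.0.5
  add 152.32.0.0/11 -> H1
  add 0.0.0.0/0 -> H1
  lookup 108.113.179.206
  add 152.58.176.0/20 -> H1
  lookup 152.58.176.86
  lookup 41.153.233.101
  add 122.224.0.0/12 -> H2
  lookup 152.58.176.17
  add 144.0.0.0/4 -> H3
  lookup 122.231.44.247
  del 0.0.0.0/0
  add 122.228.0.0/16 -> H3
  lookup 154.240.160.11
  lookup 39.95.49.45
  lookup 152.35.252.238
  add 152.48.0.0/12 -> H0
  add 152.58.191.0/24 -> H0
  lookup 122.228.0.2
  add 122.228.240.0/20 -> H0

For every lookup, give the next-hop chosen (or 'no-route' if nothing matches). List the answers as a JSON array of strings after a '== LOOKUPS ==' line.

Apply in order:
  + 122.228.224.0/19 (H0) depth=19
  + 0.0.0.0/0 (H1) depth=0
  ? 253.216.72.237  path d0:H1  best=H1
  + 122.228.0.0/16 (H1) depth=16
  ? 114.82.22.158  path d0:H1→d1:-→d2:-→d3:-→d4:-  best=H1
  + 122.228.250.0/24 (H2) depth=24
  ? 122.228.226.102  path d0:H1→d1:-→d2:-→d3:-→d4:-→d5:-→d6:-→d7:-→d8:-→d9:-→d10:-→d11:-→d12:-→d13:-→d14:-→d15:-→d16:H1→d17:-→d18:-→d19:H0  best=H0
  + 0.0.0.0/0 (H0) depth=0
  ? 122.228.224.1  path d0:H0→d1:-→d2:-→d3:-→d4:-→d5:-→d6:-→d7:-→d8:-→d9:-→d10:-→d11:-→d12:-→d13:-→d14:-→d15:-→d16:H1→d17:-→d18:-→d19:H0  best=H0
  ? 137.25.48.33  path d0:H0  best=H0
  ? 122.228.224.9  path d0:H0→d1:-→d2:-→d3:-→d4:-→d5:-→d6:-→d7:-→d8:-→d9:-→d10:-→d11:-→d12:-→d13:-→d14:-→d15:-→d16:H1→d17:-→d18:-→d19:H0  best=H0
  - 122.228.250.0/24 clear@24
  ? 122.228.0.5  path d0:H0→d1:-→d2:-→d3:-→d4:-→d5:-→d6:-→d7:-→d8:-→d9:-→d10:-→d11:-→d12:-→d13:-→d14:-→d15:-→d16:H1  best=H1
  + 152.32.0.0/11 (H1) depth=11
  + 0.0.0.0/0 (H1) depth=0
  ? 108.113.179.206  path d0:H1→d1:-→d2:-→d3:-  best=H1
  + 152.58.176.0/20 (H1) depth=20
  ? 152.58.176.86  path d0:H1→d1:-→d2:-→d3:-→d4:-→d5:-→d6:-→d7:-→d8:-→d9:-→d10:-→d11:H1→d12:-→d13:-→d14:-→d15:-→d16:-→d17:-→d18:-→d19:-→d20:H1  best=H1
  ? 41.153.233.101  path d0:H1→d1:-  best=H1
  + 122.224.0.0/12 (H2) depth=12
  ? 152.58.176.17  path d0:H1→d1:-→d2:-→d3:-→d4:-→d5:-→d6:-→d7:-→d8:-→d9:-→d10:-→d11:H1→d12:-→d13:-→d14:-→d15:-→d16:-→d17:-→d18:-→d19:-→d20:H1  best=H1
  + 144.0.0.0/4 (H3) depth=4
  ? 122.231.44.247  path d0:H1→d1:-→d2:-→d3:-→d4:-→d5:-→d6:-→d7:-→d8:-→d9:-→d10:-→d11:-→d12:H2→d13:-→d14:-  best=H2
  - 0.0.0.0/0 clear@0
  + 122.228.0.0/16 (H3) depth=16
  ? 154.240.160.11  path d0:-→d1:-→d2:-→d3:-→d4:H3→d5:-→d6:-  best=H3
  ? 39.95.49.45  path d0:-→d1:-  best=no-route
  ? 152.35.252.238  path d0:-→d1:-→d2:-→d3:-→d4:H3→d5:-→d6:-→d7:-→d8:-→d9:-→d10:-→d11:H1  best=H1
  + 152.48.0.0/12 (H0) depth=12
  + 152.58.191.0/24 (H0) depth=24
  ? 122.228.0.2  path d0:-→d1:-→d2:-→d3:-→d4:-→d5:-→d6:-→d7:-→d8:-→d9:-→d10:-→d11:-→d12:H2→d13:-→d14:-→d15:-→d16:H3  best=H3
  + 122.228.240.0/20 (H0) depth=20

== LOOKUPS ==
["H1","H1","H0","H0","H0","H0","H1","H1","H1","H1","H1","H2","H3","no-route","H1","H3"]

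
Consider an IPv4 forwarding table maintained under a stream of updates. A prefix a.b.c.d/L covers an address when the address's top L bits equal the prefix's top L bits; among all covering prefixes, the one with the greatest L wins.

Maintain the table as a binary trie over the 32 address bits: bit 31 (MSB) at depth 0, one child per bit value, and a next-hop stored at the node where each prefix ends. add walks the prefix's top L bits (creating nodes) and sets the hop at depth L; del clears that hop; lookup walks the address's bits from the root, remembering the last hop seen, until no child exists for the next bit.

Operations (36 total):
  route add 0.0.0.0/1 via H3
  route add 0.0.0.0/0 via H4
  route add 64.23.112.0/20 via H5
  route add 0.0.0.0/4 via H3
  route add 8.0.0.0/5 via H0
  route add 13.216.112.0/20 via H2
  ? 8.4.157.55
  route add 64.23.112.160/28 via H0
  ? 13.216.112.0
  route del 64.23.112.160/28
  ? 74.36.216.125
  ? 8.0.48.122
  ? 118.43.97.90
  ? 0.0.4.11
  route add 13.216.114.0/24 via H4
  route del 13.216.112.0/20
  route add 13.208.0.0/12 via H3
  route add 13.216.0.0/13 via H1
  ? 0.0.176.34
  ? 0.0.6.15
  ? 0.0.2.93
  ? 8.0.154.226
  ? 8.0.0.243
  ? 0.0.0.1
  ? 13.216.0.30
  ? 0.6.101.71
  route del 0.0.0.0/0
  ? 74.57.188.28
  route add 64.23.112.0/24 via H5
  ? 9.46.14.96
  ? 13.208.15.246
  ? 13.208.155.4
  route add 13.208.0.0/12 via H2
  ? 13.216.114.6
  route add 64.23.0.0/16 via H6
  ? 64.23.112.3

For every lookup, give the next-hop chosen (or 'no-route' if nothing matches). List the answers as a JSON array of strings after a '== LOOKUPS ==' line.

Process each operation:
  add 0.0.0.0/1 -> H3 at depth 1
  add 0.0.0.0/0 -> H4 at depth 0
  add 64.23.112.0/20 -> H5 at depth 20
  add 0.0.0.0/4 -> H3 at depth 4
  add 8.0.0.0/5 -> H0 at depth 5
  add 13.216.112.0/20 -> H2 at depth 20
  Q 8.4.157.55: descend 00001 ; hops seen [H4,H3,H3,H0] ; pick H0
  add 64.23.112.160/28 -> H0 at depth 28
  Q 13.216.112.0: descend 00001101110110000111 ; hops seen [H4,H3,H3,H0,H2] ; pick H2
  del 64.23.112.160/28 (clear depth 28)
  Q 74.36.216.125: descend 0100 ; hops seen [H4,H3] ; pick H3
  Q 8.0.48.122: descend 00001 ; hops seen [H4,H3,H3,H0] ; pick H0
  Q 118.43.97.90: descend 01 ; hops seen [H4,H3] ; pick H3
  Q 0.0.4.11: descend 0000 ; hops seen [H4,H3,H3] ; pick H3
  add 13.216.114.0/24 -> H4 at depth 24
  del 13.216.112.0/20 (clear depth 20)
  add 13.208.0.0/12 -> H3 at depth 12
  add 13.216.0.0/13 -> H1 at depth 13
  Q 0.0.176.34: descend 0000 ; hops seen [H4,H3,H3] ; pick H3
  Q 0.0.6.15: descend 0000 ; hops seen [H4,H3,H3] ; pick H3
  Q 0.0.2.93: descend 0000 ; hops seen [H4,H3,H3] ; pick H3
  Q 8.0.154.226: descend 00001 ; hops seen [H4,H3,H3,H0] ; pick H0
  Q 8.0.0.243: descend 00001 ; hops seen [H4,H3,H3,H0] ; pick H0
  Q 0.0.0.1: descend 0000 ; hops seen [H4,H3,H3] ; pick H3
  Q 13.216.0.30: descend 00001101110110000 ; hops seen [H4,H3,H3,H0,H3,H1] ; pick H1
  Q 0.6.101.71: descend 0000 ; hops seen [H4,H3,H3] ; pick H3
  del 0.0.0.0/0 (clear depth 0)
  Q 74.57.188.28: descend 0100 ; hops seen [H3] ; pick H3
  add 64.23.112.0/24 -> H5 at depth 24
  Q 9.46.14.96: descend 00001 ; hops seen [H3,H3,H0] ; pick H0
  Q 13.208.15.246: descend 000011011101 ; hops seen [H3,H3,H0,H3] ; pick H3
  Q 13.208.155.4: descend 000011011101 ; hops seen [H3,H3,H0,H3] ; pick H3
  add 13.208.0.0/12 -> H2 at depth 12
  Q 13.216.114.6: descend 000011011101100001110010 ; hops seen [H3,H3,H0,H2,H1,H4] ; pick H4
  add 64.23.0.0/16 -> H6 at depth 16
  Q 64.23.112.3: descend 010000000001011101110000 ; hops seen [H3,H6,H5,H5] ; pick H5

== LOOKUPS ==
["H0","H2","H3","H0","H3","H3","H3","H3","H3","H0","H0","H3","H1","H3","H3","H0","H3","H3","H4","H5"]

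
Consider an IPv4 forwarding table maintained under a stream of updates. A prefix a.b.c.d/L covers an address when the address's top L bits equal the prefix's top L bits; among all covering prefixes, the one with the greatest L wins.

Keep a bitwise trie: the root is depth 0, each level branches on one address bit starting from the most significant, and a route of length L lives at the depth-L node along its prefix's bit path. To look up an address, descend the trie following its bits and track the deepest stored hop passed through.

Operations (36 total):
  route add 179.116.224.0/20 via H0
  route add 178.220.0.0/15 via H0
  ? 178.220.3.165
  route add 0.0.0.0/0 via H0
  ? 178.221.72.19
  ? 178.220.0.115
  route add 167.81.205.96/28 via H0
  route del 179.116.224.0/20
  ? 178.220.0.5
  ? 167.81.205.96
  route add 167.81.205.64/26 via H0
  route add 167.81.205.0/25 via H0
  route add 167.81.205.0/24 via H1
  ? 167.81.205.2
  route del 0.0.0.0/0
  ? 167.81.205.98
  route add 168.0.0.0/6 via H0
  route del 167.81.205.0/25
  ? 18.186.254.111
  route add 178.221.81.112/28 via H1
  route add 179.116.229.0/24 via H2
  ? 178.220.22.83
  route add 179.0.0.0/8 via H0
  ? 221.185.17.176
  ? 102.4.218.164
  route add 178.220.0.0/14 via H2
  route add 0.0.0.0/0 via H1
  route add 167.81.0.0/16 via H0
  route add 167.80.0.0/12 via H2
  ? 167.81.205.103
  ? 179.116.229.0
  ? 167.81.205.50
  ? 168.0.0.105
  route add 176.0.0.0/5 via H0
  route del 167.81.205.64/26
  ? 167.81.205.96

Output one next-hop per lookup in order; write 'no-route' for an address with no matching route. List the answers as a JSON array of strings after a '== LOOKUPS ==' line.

Trace:
  + 179.116.224.0/20 (H0) depth=20
  + 178.220.0.0/15 (H0) depth=15
  lookup 178.220.3.165: bits 101100101101110 walk d0:-→d1:-→d2:-→d3:-→d4:-→d5:-→d6:-→d7:-→d8:-→d9:-→d10:-→d11:-→d12:-→d13:-→d14:-→d15:H0 -> H0
  + 0.0.0.0/0 (H0) depth=0
  lookup 178.221.72.19: bits 101100101101110 walk d0:H0→d1:-→d2:-→d3:-→d4:-→d5:-→d6:-→d7:-→d8:-→d9:-→d10:-→d11:-→d12:-→d13:-→d14:-→d15:H0 -> H0
  lookup 178.220.0.115: bits 101100101101110 walk d0:H0→d1:-→d2:-→d3:-→d4:-→d5:-→d6:-→d7:-→d8:-→d9:-→d10:-→d11:-→d12:-→d13:-→d14:-→d15:H0 -> H0
  + 167.81.205.96/28 (H0) depth=28
  del 179.116.224.0/20 (clear depth 20)
  lookup 178.220.0.5: bits 101100101101110 walk d0:H0→d1:-→d2:-→d3:-→d4:-→d5:-→d6:-→d7:-→d8:-→d9:-→d10:-→d11:-→d12:-→d13:-→d14:-→d15:H0 -> H0
  lookup 167.81.205.96: bits 1010011101010001110011010110 walk d0:H0→d1:-→d2:-→d3:-→d4:-→d5:-→d6:-→d7:-→d8:-→d9:-→d10:-→d11:-→d12:-→d13:-→d14:-→d15:-→d16:-→d17:-→d18:-→d19:-→d20:-→d21:-→d22:-→d23:-→d24:-→d25:-→d26:-→d27:-→d28:H0 -> H0
  + 167.81.205.64/26 (H0) depth=26
  + 167.81.205.0/25 (H0) depth=25
  + 167.81.205.0/24 (H1) depth=24
  lookup 167.81.205.2: bits 1010011101010001110011010 walk d0:H0→d1:-→d2:-→d3:-→d4:-→d5:-→d6:-→d7:-→d8:-→d9:-→d10:-→d11:-→d12:-→d13:-→d14:-→d15:-→d16:-→d17:-→d18:-→d19:-→d20:-→d21:-→d22:-→d23:-→d24:H1→d25:H0 -> H0
  del 0.0.0.0/0 (clear depth 0)
  lookup 167.81.205.98: bits 1010011101010001110011010110 walk d0:-→d1:-→d2:-→d3:-→d4:-→d5:-→d6:-→d7:-→d8:-→d9:-→d10:-→d11:-→d12:-→d13:-→d14:-→d15:-→d16:-→d17:-→d18:-→d19:-→d20:-→d21:-→d22:-→d23:-→d24:H1→d25:H0→d26:H0→d27:-→d28:H0 -> H0
  + 168.0.0.0/6 (H0) depth=6
  del 167.81.205.0/25 (clear depth 25)
  lookup 18.186.254.111: bits ε walk d0:- -> no-route
  + 178.221.81.112/28 (H1) depth=28
  + 179.116.229.0/24 (H2) depth=24
  lookup 178.220.22.83: bits 101100101101110 walk d0:-→d1:-→d2:-→d3:-→d4:-→d5:-→d6:-→d7:-→d8:-→d9:-→d10:-→d11:-→d12:-→d13:-→d14:-→d15:H0 -> H0
  + 179.0.0.0/8 (H0) depth=8
  lookup 221.185.17.176: bits 1 walk d0:-→d1:- -> no-route
  lookup 102.4.218.164: bits ε walk d0:- -> no-route
  + 178.220.0.0/14 (H2) depth=14
  + 0.0.0.0/0 (H1) depth=0
  + 167.81.0.0/16 (H0) depth=16
  + 167.80.0.0/12 (H2) depth=12
  lookup 167.81.205.103: bits 1010011101010001110011010110 walk d0:H1→d1:-→d2:-→d3:-→d4:-→d5:-→d6:-→d7:-→d8:-→d9:-→d10:-→d11:-→d12:H2→d13:-→d14:-→d15:-→d16:H0→d17:-→d18:-→d19:-→d20:-→d21:-→d22:-→d23:-→d24:H1→d25:-→d26:H0→d27:-→d28:H0 -> H0
  lookup 179.116.229.0: bits 101100110111010011100101 walk d0:H1→d1:-→d2:-→d3:-→d4:-→d5:-→d6:-→d7:-→d8:H0→d9:-→d10:-→d11:-→d12:-→d13:-→d14:-→d15:-→d16:-→d17:-→d18:-→d19:-→d20:-→d21:-→d22:-→d23:-→d24:H2 -> H2
  lookup 167.81.205.50: bits 1010011101010001110011010 walk d0:H1→d1:-→d2:-→d3:-→d4:-→d5:-→d6:-→d7:-→d8:-→d9:-→d10:-→d11:-→d12:H2→d13:-→d14:-→d15:-→d16:H0→d17:-→d18:-→d19:-→d20:-→d21:-→d22:-→d23:-→d24:H1→d25:- -> H1
  lookup 168.0.0.105: bits 101010 walk d0:H1→d1:-→d2:-→d3:-→d4:-→d5:-→d6:H0 -> H0
  + 176.0.0.0/5 (H0) depth=5
  del 167.81.205.64/26 (clear depth 26)
  lookup 167.81.205.96: bits 1010011101010001110011010110 walk d0:H1→d1:-→d2:-→d3:-→d4:-→d5:-→d6:-→d7:-→d8:-→d9:-→d10:-→d11:-→d12:H2→d13:-→d14:-→d15:-→d16:H0→d17:-→d18:-→d19:-→d20:-→d21:-→d22:-→d23:-→d24:H1→d25:-→d26:-→d27:-→d28:H0 -> H0

== LOOKUPS ==
["H0","H0","H0","H0","H0","H0","H0","no-route","H0","no-route","no-route","H0","H2","H1","H0","H0"]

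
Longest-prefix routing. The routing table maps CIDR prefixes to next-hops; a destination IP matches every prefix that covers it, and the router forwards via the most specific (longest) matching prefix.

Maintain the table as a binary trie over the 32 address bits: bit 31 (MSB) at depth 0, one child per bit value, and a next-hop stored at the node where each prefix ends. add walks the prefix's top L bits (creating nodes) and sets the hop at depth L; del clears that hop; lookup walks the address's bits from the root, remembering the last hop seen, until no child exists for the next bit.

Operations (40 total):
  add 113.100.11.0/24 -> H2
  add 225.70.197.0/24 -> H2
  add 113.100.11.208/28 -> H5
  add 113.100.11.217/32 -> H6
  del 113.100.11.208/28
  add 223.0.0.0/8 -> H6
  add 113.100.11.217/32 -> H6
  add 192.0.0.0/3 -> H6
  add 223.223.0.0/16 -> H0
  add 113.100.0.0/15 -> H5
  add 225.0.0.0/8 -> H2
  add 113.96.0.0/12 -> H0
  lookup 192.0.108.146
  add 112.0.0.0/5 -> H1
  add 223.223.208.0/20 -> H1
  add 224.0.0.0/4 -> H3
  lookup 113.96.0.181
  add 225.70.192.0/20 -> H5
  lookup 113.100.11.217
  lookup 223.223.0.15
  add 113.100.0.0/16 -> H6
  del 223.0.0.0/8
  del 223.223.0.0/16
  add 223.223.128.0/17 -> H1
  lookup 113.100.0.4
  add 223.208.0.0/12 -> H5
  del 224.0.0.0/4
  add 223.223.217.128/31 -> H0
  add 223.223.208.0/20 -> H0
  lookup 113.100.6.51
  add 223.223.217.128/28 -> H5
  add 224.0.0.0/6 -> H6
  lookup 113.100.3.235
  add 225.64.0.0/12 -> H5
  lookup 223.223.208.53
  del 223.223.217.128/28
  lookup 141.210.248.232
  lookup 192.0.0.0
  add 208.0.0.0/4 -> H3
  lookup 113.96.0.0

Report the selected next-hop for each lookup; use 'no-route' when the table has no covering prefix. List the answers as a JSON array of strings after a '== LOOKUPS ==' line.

Apply in order:
  add 113.100.11.0/24 -> H2 at depth 24
  add 225.70.197.0/24 -> H2 at depth 24
  add 113.100.11.208/28 -> H5 at depth 28
  add 113.100.11.217/32 -> H6 at depth 32
  del 113.100.11.208/28 (clear depth 28)
  add 223.0.0.0/8 -> H6 at depth 8
  add 113.100.11.217/32 -> H6 at depth 32
  add 192.0.0.0/3 -> H6 at depth 3
  add 223.223.0.0/16 -> H0 at depth 16
  add 113.100.0.0/15 -> H5 at depth 15
  add 225.0.0.0/8 -> H2 at depth 8
  add 113.96.0.0/12 -> H0 at depth 12
  ? 192.0.108.146  path d0:-→d1:-→d2:-→d3:H6  best=H6
  add 112.0.0.0/5 -> H1 at depth 5
  add 223.223.208.0/20 -> H1 at depth 20
  add 224.0.0.0/4 -> H3 at depth 4
  ? 113.96.0.181  path d0:-→d1:-→d2:-→d3:-→d4:-→d5:H1→d6:-→d7:-→d8:-→d9:-→d10:-→d11:-→d12:H0→d13:-  best=H0
  add 225.70.192.0/20 -> H5 at depth 20
  ? 113.100.11.217  path d0:-→d1:-→d2:-→d3:-→d4:-→d5:H1→d6:-→d7:-→d8:-→d9:-→d10:-→d11:-→d12:H0→d13:-→d14:-→d15:H5→d16:-→d17:-→d18:-→d19:-→d20:-→d21:-→d22:-→d23:-→d24:H2→d25:-→d26:-→d27:-→d28:-→d29:-→d30:-→d31:-→d32:H6  best=H6
  ? 223.223.0.15  path d0:-→d1:-→d2:-→d3:H6→d4:-→d5:-→d6:-→d7:-→d8:H6→d9:-→d10:-→d11:-→d12:-→d13:-→d14:-→d15:-→d16:H0  best=H0
  add 113.100.0.0/16 -> H6 at depth 16
  del 223.0.0.0/8 (clear depth 8)
  del 223.223.0.0/16 (clear depth 16)
  add 223.223.128.0/17 -> H1 at depth 17
  ? 113.100.0.4  path d0:-→d1:-→d2:-→d3:-→d4:-→d5:H1→d6:-→d7:-→d8:-→d9:-→d10:-→d11:-→d12:H0→d13:-→d14:-→d15:H5→d16:H6→d17:-→d18:-→d19:-→d20:-  best=H6
  add 223.208.0.0/12 -> H5 at depth 12
  del 224.0.0.0/4 (clear depth 4)
  add 223.223.217.128/31 -> H0 at depth 31
  add 223.223.208.0/20 -> H0 at depth 20
  ? 113.100.6.51  path d0:-→d1:-→d2:-→d3:-→d4:-→d5:H1→d6:-→d7:-→d8:-→d9:-→d10:-→d11:-→d12:H0→d13:-→d14:-→d15:H5→d16:H6→d17:-→d18:-→d19:-→d20:-  best=H6
  add 223.223.217.128/28 -> H5 at depth 28
  add 224.0.0.0/6 -> H6 at depth 6
  ? 113.100.3.235  path d0:-→d1:-→d2:-→d3:-→d4:-→d5:H1→d6:-→d7:-→d8:-→d9:-→d10:-→d11:-→d12:H0→d13:-→d14:-→d15:H5→d16:H6→d17:-→d18:-→d19:-→d20:-  best=H6
  add 225.64.0.0/12 -> H5 at depth 12
  ? 223.223.208.53  path d0:-→d1:-→d2:-→d3:H6→d4:-→d5:-→d6:-→d7:-→d8:-→d9:-→d10:-→d11:-→d12:H5→d13:-→d14:-→d15:-→d16:-→d17:H1→d18:-→d19:-→d20:H0  best=H0
  del 223.223.217.128/28 (clear depth 28)
  ? 141.210.248.232  path d0:-→d1:-  best=no-route
  ? 192.0.0.0  path d0:-→d1:-→d2:-→d3:H6  best=H6
  add 208.0.0.0/4 -> H3 at depth 4
  ? 113.96.0.0  path d0:-→d1:-→d2:-→d3:-→d4:-→d5:H1→d6:-→d7:-→d8:-→d9:-→d10:-→d11:-→d12:H0→d13:-  best=H0

== LOOKUPS ==
["H6","H0","H6","H0","H6","H6","H6","H0","no-route","H6","H0"]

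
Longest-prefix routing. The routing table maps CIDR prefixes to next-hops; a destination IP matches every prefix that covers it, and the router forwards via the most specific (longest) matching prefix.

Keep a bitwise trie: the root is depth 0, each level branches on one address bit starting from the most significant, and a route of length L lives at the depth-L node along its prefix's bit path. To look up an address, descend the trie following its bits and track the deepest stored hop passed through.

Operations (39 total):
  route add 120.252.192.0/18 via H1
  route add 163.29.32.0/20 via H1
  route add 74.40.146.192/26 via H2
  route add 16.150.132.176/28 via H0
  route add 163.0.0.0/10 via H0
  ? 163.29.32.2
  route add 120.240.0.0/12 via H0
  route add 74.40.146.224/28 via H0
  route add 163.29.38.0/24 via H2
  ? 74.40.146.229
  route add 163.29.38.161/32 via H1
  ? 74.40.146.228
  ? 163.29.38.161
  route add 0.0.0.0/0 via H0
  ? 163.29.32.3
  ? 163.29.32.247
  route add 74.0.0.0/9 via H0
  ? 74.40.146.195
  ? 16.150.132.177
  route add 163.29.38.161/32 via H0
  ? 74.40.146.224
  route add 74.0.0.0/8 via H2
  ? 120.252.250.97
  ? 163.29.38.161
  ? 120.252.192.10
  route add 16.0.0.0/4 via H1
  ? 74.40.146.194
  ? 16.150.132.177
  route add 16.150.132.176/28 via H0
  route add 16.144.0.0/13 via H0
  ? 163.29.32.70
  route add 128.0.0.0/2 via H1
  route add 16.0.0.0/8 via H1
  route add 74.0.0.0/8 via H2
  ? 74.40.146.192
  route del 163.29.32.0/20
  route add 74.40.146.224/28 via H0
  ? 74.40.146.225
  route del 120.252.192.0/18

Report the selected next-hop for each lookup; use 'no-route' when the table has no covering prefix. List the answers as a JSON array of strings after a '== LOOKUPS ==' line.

Apply in order:
  + 120.252.192.0/18 (H1) depth=18
  + 163.29.32.0/20 (H1) depth=20
  + 74.40.146.192/26 (H2) depth=26
  + 16.150.132.176/28 (H0) depth=28
  + 163.0.0.0/10 (H0) depth=10
  lookup 163.29.32.2: bits 10100011000111010010 walk d0:-→d1:-→d2:-→d3:-→d4:-→d5:-→d6:-→d7:-→d8:-→d9:-→d10:H0→d11:-→d12:-→d13:-→d14:-→d15:-→d16:-→d17:-→d18:-→d19:-→d20:H1 -> H1
  + 120.240.0.0/12 (H0) depth=12
  + 74.40.146.224/28 (H0) depth=28
  + 163.29.38.0/24 (H2) depth=24
  lookup 74.40.146.229: bits 0100101000101000100100101110 walk d0:-→d1:-→d2:-→d3:-→d4:-→d5:-→d6:-→d7:-→d8:-→d9:-→d10:-→d11:-→d12:-→d13:-→d14:-→d15:-→d16:-→d17:-→d18:-→d19:-→d20:-→d21:-→d22:-→d23:-→d24:-→d25:-→d26:H2→d27:-→d28:H0 -> H0
  + 163.29.38.161/32 (H1) depth=32
  lookup 74.40.146.228: bits 0100101000101000100100101110 walk d0:-→d1:-→d2:-→d3:-→d4:-→d5:-→d6:-→d7:-→d8:-→d9:-→d10:-→d11:-→d12:-→d13:-→d14:-→d15:-→d16:-→d17:-→d18:-→d19:-→d20:-→d21:-→d22:-→d23:-→d24:-→d25:-→d26:H2→d27:-→d28:H0 -> H0
  lookup 163.29.38.161: bits 10100011000111010010011010100001 walk d0:-→d1:-→d2:-→d3:-→d4:-→d5:-→d6:-→d7:-→d8:-→d9:-→d10:H0→d11:-→d12:-→d13:-→d14:-→d15:-→d16:-→d17:-→d18:-→d19:-→d20:H1→d21:-→d22:-→d23:-→d24:H2→d25:-→d26:-→d27:-→d28:-→d29:-→d30:-→d31:-→d32:H1 -> H1
  + 0.0.0.0/0 (H0) depth=0
  lookup 163.29.32.3: bits 101000110001110100100 walk d0:H0→d1:-→d2:-→d3:-→d4:-→d5:-→d6:-→d7:-→d8:-→d9:-→d10:H0→d11:-→d12:-→d13:-→d14:-→d15:-→d16:-→d17:-→d18:-→d19:-→d20:H1→d21:- -> H1
  lookup 163.29.32.247: bits 101000110001110100100 walk d0:H0→d1:-→d2:-→d3:-→d4:-→d5:-→d6:-→d7:-→d8:-→d9:-→d10:H0→d11:-→d12:-→d13:-→d14:-→d15:-→d16:-→d17:-→d18:-→d19:-→d20:H1→d21:- -> H1
  + 74.0.0.0/9 (H0) depth=9
  lookup 74.40.146.195: bits 01001010001010001001001011 walk d0:H0→d1:-→d2:-→d3:-→d4:-→d5:-→d6:-→d7:-→d8:-→d9:H0→d10:-→d11:-→d12:-→d13:-→d14:-→d15:-→d16:-→d17:-→d18:-→d19:-→d20:-→d21:-→d22:-→d23:-→d24:-→d25:-→d26:H2 -> H2
  lookup 16.150.132.177: bits 0001000010010110100001001011 walk d0:H0→d1:-→d2:-→d3:-→d4:-→d5:-→d6:-→d7:-→d8:-→d9:-→d10:-→d11:-→d12:-→d13:-→d14:-→d15:-→d16:-→d17:-→d18:-→d19:-→d20:-→d21:-→d22:-→d23:-→d24:-→d25:-→d26:-→d27:-→d28:H0 -> H0
  + 163.29.38.161/32 (H0) depth=32
  lookup 74.40.146.224: bits 0100101000101000100100101110 walk d0:H0→d1:-→d2:-→d3:-→d4:-→d5:-→d6:-→d7:-→d8:-→d9:H0→d10:-→d11:-→d12:-→d13:-→d14:-→d15:-→d16:-→d17:-→d18:-→d19:-→d20:-→d21:-→d22:-→d23:-→d24:-→d25:-→d26:H2→d27:-→d28:H0 -> H0
  + 74.0.0.0/8 (H2) depth=8
  lookup 120.252.250.97: bits 011110001111110011 walk d0:H0→d1:-→d2:-→d3:-→d4:-→d5:-→d6:-→d7:-→d8:-→d9:-→d10:-→d11:-→d12:H0→d13:-→d14:-→d15:-→d16:-→d17:-→d18:H1 -> H1
  lookup 163.29.38.161: bits 10100011000111010010011010100001 walk d0:H0→d1:-→d2:-→d3:-→d4:-→d5:-→d6:-→d7:-→d8:-→d9:-→d10:H0→d11:-→d12:-→d13:-→d14:-→d15:-→d16:-→d17:-→d18:-→d19:-→d20:H1→d21:-→d22:-→d23:-→d24:H2→d25:-→d26:-→d27:-→d28:-→d29:-→d30:-→d31:-→d32:H0 -> H0
  lookup 120.252.192.10: bits 011110001111110011 walk d0:H0→d1:-→d2:-→d3:-→d4:-→d5:-→d6:-→d7:-→d8:-→d9:-→d10:-→d11:-→d12:H0→d13:-→d14:-→d15:-→d16:-→d17:-→d18:H1 -> H1
  + 16.0.0.0/4 (H1) depth=4
  lookup 74.40.146.194: bits 01001010001010001001001011 walk d0:H0→d1:-→d2:-→d3:-→d4:-→d5:-→d6:-→d7:-→d8:H2→d9:H0→d10:-→d11:-→d12:-→d13:-→d14:-→d15:-→d16:-→d17:-→d18:-→d19:-→d20:-→d21:-→d22:-→d23:-→d24:-→d25:-→d26:H2 -> H2
  lookup 16.150.132.177: bits 0001000010010110100001001011 walk d0:H0→d1:-→d2:-→d3:-→d4:H1→d5:-→d6:-→d7:-→d8:-→d9:-→d10:-→d11:-→d12:-→d13:-→d14:-→d15:-→d16:-→d17:-→d18:-→d19:-→d20:-→d21:-→d22:-→d23:-→d24:-→d25:-→d26:-→d27:-→d28:H0 -> H0
  + 16.150.132.176/28 (H0) depth=28
  + 16.144.0.0/13 (H0) depth=13
  lookup 163.29.32.70: bits 101000110001110100100 walk d0:H0→d1:-→d2:-→d3:-→d4:-→d5:-→d6:-→d7:-→d8:-→d9:-→d10:H0→d11:-→d12:-→d13:-→d14:-→d15:-→d16:-→d17:-→d18:-→d19:-→d20:H1→d21:- -> H1
  + 128.0.0.0/2 (H1) depth=2
  + 16.0.0.0/8 (H1) depth=8
  + 74.0.0.0/8 (H2) depth=8
  lookup 74.40.146.192: bits 01001010001010001001001011 walk d0:H0→d1:-→d2:-→d3:-→d4:-→d5:-→d6:-→d7:-→d8:H2→d9:H0→d10:-→d11:-→d12:-→d13:-→d14:-→d15:-→d16:-→d17:-→d18:-→d19:-→d20:-→d21:-→d22:-→d23:-→d24:-→d25:-→d26:H2 -> H2
  - 163.29.32.0/20 clear@20
  + 74.40.146.224/28 (H0) depth=28
  lookup 74.40.146.225: bits 0100101000101000100100101110 walk d0:H0→d1:-→d2:-→d3:-→d4:-→d5:-→d6:-→d7:-→d8:H2→d9:H0→d10:-→d11:-→d12:-→d13:-→d14:-→d15:-→d16:-→d17:-→d18:-→d19:-→d20:-→d21:-→d22:-→d23:-→d24:-→d25:-→d26:H2→d27:-→d28:H0 -> H0
  - 120.252.192.0/18 clear@18

== LOOKUPS ==
["H1","H0","H0","H1","H1","H1","H2","H0","H0","H1","H0","H1","H2","H0","H1","H2","H0"]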